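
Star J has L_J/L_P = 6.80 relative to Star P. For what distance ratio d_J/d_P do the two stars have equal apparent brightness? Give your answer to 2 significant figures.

Equal flux requires L_J/d_J² = L_P/d_P², so d_J/d_P = √(L_J/L_P)
= √(6.80) = 2.608.

2.6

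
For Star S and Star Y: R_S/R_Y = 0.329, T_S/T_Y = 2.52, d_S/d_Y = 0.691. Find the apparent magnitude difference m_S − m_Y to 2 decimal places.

L_S/L_Y = (0.329)²(2.52)⁴ = 4.365.
F_S/F_Y = (L_S/L_Y)/(d_S/d_Y)² = 4.365/0.4775 = 9.142.
m_S − m_Y = −2.5 log₁₀(9.142) = -2.40.

-2.40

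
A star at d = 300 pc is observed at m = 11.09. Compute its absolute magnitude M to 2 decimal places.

M = m − 5 log₁₀(d/10 pc) = 11.09 − 5 log₁₀(300/10)
  = 11.09 − 5 × 1.477 = 11.09 − 7.39 = 3.70.

3.70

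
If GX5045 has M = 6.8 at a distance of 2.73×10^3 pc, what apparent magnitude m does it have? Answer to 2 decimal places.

m = M + 5 log₁₀(d/10 pc) = 6.8 + 5 log₁₀(2.73×10^3/10)
  = 6.8 + 5 × 2.436 = 6.8 + 12.18 = 18.98.

18.98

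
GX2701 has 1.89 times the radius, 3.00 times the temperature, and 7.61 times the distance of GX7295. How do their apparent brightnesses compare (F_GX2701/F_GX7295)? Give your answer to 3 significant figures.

5.00

L_GX2701/L_GX7295 = (R_GX2701/R_GX7295)²(T_GX2701/T_GX7295)⁴ = (1.89)² × (3.00)⁴ = 289.3.
F_GX2701/F_GX7295 = (L_GX2701/L_GX7295)/(d_GX2701/d_GX7295)² = 289.3 / (7.61)² = 4.996.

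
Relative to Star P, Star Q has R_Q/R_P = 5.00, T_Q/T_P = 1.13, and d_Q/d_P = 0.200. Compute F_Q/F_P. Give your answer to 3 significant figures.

1.02×10^3

L_Q/L_P = (R_Q/R_P)²(T_Q/T_P)⁴ = (5.00)² × (1.13)⁴ = 40.76.
F_Q/F_P = (L_Q/L_P)/(d_Q/d_P)² = 40.76 / (0.200)² = 1019.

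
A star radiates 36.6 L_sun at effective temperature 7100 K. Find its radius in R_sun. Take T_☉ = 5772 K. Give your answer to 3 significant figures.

4.00 R_sun

R/R_☉ = √(L/L_☉) / (T/T_☉)² = √(36.6) / (1.230)²
       = 6.050 / 1.513 = 3.998.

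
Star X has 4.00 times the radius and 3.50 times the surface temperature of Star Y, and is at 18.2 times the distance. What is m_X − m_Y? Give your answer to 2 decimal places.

L_X/L_Y = (4.00)²(3.50)⁴ = 2401.
F_X/F_Y = (L_X/L_Y)/(d_X/d_Y)² = 2401/331.2 = 7.249.
m_X − m_Y = −2.5 log₁₀(7.249) = -2.15.

-2.15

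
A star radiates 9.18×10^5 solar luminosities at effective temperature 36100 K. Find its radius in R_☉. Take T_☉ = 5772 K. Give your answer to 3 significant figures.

24.5 R_☉

R/R_☉ = √(L/L_☉) / (T/T_☉)² = √(9.18×10^5) / (6.254)²
       = 958.1 / 39.12 = 24.49.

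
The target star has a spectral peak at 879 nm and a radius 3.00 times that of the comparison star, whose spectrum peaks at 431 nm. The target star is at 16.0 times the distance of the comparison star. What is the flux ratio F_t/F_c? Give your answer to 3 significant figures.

Wien's law: T_t/T_c = λ_c/λ_t = 431/879 = 0.4903.
L_t/L_c = (R_t/R_c)²(T_t/T_c)⁴ = (3.00)²(0.4903)⁴ = 0.5202.
F_t/F_c = (L_t/L_c)/(d_t/d_c)² = 0.5202/(16.0)² = 0.002032.

0.00203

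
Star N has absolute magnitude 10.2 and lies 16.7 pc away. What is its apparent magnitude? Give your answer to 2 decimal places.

m = M + 5 log₁₀(d/10 pc) = 10.2 + 5 log₁₀(16.7/10)
  = 10.2 + 5 × 0.223 = 10.2 + 1.11 = 11.31.

11.31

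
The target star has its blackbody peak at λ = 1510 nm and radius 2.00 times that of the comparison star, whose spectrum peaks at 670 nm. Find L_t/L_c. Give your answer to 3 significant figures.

0.155

Wien's law gives T ∝ 1/λ_max, so T_t/T_c = λ_c/λ_t = 670/1510 = 0.4437.
Then L ∝ R²T⁴ gives L_t/L_c = (2.00)² × (0.4437)⁴ = 4.000 × 0.03876 = 0.1550.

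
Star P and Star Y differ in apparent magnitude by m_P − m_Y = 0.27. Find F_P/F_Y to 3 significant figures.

F_P/F_Y = 10^(−(m_P − m_Y)/2.5) = 10^(-0.27/2.5) = 10^-0.108 = 0.7798.

0.780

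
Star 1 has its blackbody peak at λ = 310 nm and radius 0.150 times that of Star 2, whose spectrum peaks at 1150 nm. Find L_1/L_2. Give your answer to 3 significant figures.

Wien's law gives T ∝ 1/λ_max, so T_1/T_2 = λ_2/λ_1 = 1150/310 = 3.710.
Then L ∝ R²T⁴ gives L_1/L_2 = (0.150)² × (3.710)⁴ = 0.02250 × 189.4 = 4.261.

4.26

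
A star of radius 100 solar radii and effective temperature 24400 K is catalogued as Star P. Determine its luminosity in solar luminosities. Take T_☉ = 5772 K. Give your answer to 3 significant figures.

3.19×10^6 solar luminosities

L/L_☉ = (R/R_☉)² (T/T_☉)⁴ = (100)² × (24400/5772)⁴
       = 1.000×10^4 × (4.227)⁴ = 1.000×10^4 × 319.3 = 3.193×10^6.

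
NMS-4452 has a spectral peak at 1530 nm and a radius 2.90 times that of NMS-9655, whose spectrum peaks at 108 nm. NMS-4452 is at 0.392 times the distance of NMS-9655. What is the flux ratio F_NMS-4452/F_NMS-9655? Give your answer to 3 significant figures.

0.00136

Wien's law: T_NMS-4452/T_NMS-9655 = λ_NMS-9655/λ_NMS-4452 = 108/1530 = 0.07059.
L_NMS-4452/L_NMS-9655 = (R_NMS-4452/R_NMS-9655)²(T_NMS-4452/T_NMS-9655)⁴ = (2.90)²(0.07059)⁴ = 2.088×10^-4.
F_NMS-4452/F_NMS-9655 = (L_NMS-4452/L_NMS-9655)/(d_NMS-4452/d_NMS-9655)² = 2.088×10^-4/(0.392)² = 0.001359.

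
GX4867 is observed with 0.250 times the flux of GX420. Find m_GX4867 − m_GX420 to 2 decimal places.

m_GX4867 − m_GX420 = −2.5 log₁₀(F_GX4867/F_GX420) = −2.5 log₁₀(0.250) = −2.5 × (-0.602) = 1.505.

1.51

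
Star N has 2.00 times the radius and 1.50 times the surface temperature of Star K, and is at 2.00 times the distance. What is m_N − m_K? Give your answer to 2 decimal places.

L_N/L_K = (2.00)²(1.50)⁴ = 20.25.
F_N/F_K = (L_N/L_K)/(d_N/d_K)² = 20.25/4.000 = 5.062.
m_N − m_K = −2.5 log₁₀(5.062) = -1.76.

-1.76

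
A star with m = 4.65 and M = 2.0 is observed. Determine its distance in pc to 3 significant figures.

m − M = 5 log₁₀(d/10 pc)
4.65 − (2.0) = 2.65 = 5 log₁₀(d/10)
d = 10 × 10^(2.65/5) = 10 × 10^0.530 = 33.88 pc.

33.9 pc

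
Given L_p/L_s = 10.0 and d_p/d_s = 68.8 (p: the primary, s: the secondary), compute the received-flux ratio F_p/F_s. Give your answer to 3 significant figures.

F = L/(4πd²), so F_p/F_s = (L_p/L_s) / (d_p/d_s)²
= 10.0 / (68.8)² = 10.0 / 4733 = 0.002113.

0.00211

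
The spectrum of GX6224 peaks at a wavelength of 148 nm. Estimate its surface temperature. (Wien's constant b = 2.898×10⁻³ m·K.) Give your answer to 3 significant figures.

1.96×10^4 K

T = b/λ_max = 2.898×10⁻³ / (148×10⁻⁹) = 1.958×10^4 K.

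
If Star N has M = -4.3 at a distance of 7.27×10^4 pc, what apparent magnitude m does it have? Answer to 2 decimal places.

m = M + 5 log₁₀(d/10 pc) = -4.3 + 5 log₁₀(7.27×10^4/10)
  = -4.3 + 5 × 3.862 = -4.3 + 19.31 = 15.01.

15.01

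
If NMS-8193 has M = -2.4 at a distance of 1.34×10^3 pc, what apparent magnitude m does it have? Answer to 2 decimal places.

m = M + 5 log₁₀(d/10 pc) = -2.4 + 5 log₁₀(1.34×10^3/10)
  = -2.4 + 5 × 2.127 = -2.4 + 10.64 = 8.24.

8.24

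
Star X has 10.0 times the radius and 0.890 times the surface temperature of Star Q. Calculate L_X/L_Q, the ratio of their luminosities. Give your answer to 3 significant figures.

From the Stefan–Boltzmann law, L ∝ R²T⁴, so
L_X/L_Q = (R_X/R_Q)² (T_X/T_Q)⁴ = (10.0)² × (0.890)⁴ = 100.0 × 0.6274 = 62.74.

62.7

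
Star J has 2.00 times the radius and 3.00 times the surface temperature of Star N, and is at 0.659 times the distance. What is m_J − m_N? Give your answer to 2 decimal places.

-7.18

L_J/L_N = (2.00)²(3.00)⁴ = 324.0.
F_J/F_N = (L_J/L_N)/(d_J/d_N)² = 324.0/0.4343 = 746.1.
m_J − m_N = −2.5 log₁₀(746.1) = -7.18.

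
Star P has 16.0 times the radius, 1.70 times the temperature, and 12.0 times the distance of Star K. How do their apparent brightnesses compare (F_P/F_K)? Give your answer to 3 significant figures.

L_P/L_K = (R_P/R_K)²(T_P/T_K)⁴ = (16.0)² × (1.70)⁴ = 2138.
F_P/F_K = (L_P/L_K)/(d_P/d_K)² = 2138 / (12.0)² = 14.85.

14.8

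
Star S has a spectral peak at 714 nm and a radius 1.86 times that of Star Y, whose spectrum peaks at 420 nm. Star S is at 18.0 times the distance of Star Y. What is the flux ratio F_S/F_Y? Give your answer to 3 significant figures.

0.00128

Wien's law: T_S/T_Y = λ_Y/λ_S = 420/714 = 0.5882.
L_S/L_Y = (R_S/R_Y)²(T_S/T_Y)⁴ = (1.86)²(0.5882)⁴ = 0.4142.
F_S/F_Y = (L_S/L_Y)/(d_S/d_Y)² = 0.4142/(18.0)² = 0.001278.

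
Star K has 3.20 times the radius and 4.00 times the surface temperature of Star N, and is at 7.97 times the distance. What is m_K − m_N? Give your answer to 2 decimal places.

L_K/L_N = (3.20)²(4.00)⁴ = 2621.
F_K/F_N = (L_K/L_N)/(d_K/d_N)² = 2621/63.52 = 41.27.
m_K − m_N = −2.5 log₁₀(41.27) = -4.04.

-4.04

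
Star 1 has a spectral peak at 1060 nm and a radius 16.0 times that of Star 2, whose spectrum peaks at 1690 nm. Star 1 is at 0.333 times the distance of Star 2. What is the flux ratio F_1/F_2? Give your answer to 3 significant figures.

1.49×10^4

Wien's law: T_1/T_2 = λ_2/λ_1 = 1690/1060 = 1.594.
L_1/L_2 = (R_1/R_2)²(T_1/T_2)⁴ = (16.0)²(1.594)⁴ = 1654.
F_1/F_2 = (L_1/L_2)/(d_1/d_2)² = 1654/(0.333)² = 1.492×10^4.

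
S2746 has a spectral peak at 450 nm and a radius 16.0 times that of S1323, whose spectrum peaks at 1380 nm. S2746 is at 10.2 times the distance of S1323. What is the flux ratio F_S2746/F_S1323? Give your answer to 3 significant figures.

Wien's law: T_S2746/T_S1323 = λ_S1323/λ_S2746 = 1380/450 = 3.067.
L_S2746/L_S1323 = (R_S2746/R_S1323)²(T_S2746/T_S1323)⁴ = (16.0)²(3.067)⁴ = 2.264×10^4.
F_S2746/F_S1323 = (L_S2746/L_S1323)/(d_S2746/d_S1323)² = 2.264×10^4/(10.2)² = 217.6.

218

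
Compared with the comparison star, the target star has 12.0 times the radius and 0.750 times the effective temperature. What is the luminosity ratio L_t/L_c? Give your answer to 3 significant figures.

From the Stefan–Boltzmann law, L ∝ R²T⁴, so
L_t/L_c = (R_t/R_c)² (T_t/T_c)⁴ = (12.0)² × (0.750)⁴ = 144.0 × 0.3164 = 45.56.

45.6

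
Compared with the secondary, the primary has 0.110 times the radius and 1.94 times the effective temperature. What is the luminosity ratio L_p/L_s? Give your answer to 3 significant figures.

0.171

From the Stefan–Boltzmann law, L ∝ R²T⁴, so
L_p/L_s = (R_p/R_s)² (T_p/T_s)⁴ = (0.110)² × (1.94)⁴ = 0.01210 × 14.16 = 0.1714.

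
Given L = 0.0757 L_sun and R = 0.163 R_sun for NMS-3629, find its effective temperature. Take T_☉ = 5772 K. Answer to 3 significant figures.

7.50×10^3 K

T/T_☉ = (L/L_☉)^(1/4) / (R/R_☉)^(1/2)
T = 5772 × (0.0757)^(1/4) / √(0.163) = 5772 × 0.5245 / 0.4037 = 7499 K.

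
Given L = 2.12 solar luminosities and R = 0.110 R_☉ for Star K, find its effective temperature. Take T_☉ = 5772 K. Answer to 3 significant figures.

2.10×10^4 K

T/T_☉ = (L/L_☉)^(1/4) / (R/R_☉)^(1/2)
T = 5772 × (2.12)^(1/4) / √(0.110) = 5772 × 1.207 / 0.3317 = 2.100×10^4 K.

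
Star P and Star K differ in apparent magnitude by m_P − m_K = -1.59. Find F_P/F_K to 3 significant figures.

4.33

F_P/F_K = 10^(−(m_P − m_K)/2.5) = 10^(1.59/2.5) = 10^0.636 = 4.325.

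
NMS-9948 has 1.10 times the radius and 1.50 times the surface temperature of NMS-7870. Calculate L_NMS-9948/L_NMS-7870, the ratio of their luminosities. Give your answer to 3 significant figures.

From the Stefan–Boltzmann law, L ∝ R²T⁴, so
L_NMS-9948/L_NMS-7870 = (R_NMS-9948/R_NMS-7870)² (T_NMS-9948/T_NMS-7870)⁴ = (1.10)² × (1.50)⁴ = 1.210 × 5.062 = 6.126.

6.13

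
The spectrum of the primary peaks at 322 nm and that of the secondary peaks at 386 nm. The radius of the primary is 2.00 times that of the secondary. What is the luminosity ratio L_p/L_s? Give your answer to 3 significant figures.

8.26

Wien's law gives T ∝ 1/λ_max, so T_p/T_s = λ_s/λ_p = 386/322 = 1.199.
Then L ∝ R²T⁴ gives L_p/L_s = (2.00)² × (1.199)⁴ = 4.000 × 2.065 = 8.260.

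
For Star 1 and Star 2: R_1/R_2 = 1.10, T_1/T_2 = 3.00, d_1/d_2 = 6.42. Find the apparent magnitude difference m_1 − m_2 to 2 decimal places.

-0.94

L_1/L_2 = (1.10)²(3.00)⁴ = 98.01.
F_1/F_2 = (L_1/L_2)/(d_1/d_2)² = 98.01/41.22 = 2.378.
m_1 − m_2 = −2.5 log₁₀(2.378) = -0.94.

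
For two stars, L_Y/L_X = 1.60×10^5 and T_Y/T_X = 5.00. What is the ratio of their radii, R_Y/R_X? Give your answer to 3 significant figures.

16.0

L ∝ R²T⁴ gives R ∝ √L / T², so
R_Y/R_X = √(1.60×10^5) / (5.00)² = 400.0 / 25.00 = 16.00.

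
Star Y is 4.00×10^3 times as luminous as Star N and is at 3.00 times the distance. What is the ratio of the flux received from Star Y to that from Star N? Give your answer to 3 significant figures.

444

F = L/(4πd²), so F_Y/F_N = (L_Y/L_N) / (d_Y/d_N)²
= 4.00×10^3 / (3.00)² = 4.00×10^3 / 9.000 = 444.4.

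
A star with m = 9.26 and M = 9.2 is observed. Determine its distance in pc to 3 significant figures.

10.3 pc

m − M = 5 log₁₀(d/10 pc)
9.26 − (9.2) = 0.06 = 5 log₁₀(d/10)
d = 10 × 10^(0.06/5) = 10 × 10^0.012 = 10.28 pc.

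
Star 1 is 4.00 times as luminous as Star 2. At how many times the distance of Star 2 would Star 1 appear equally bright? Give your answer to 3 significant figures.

2.00

Equal flux requires L_1/d_1² = L_2/d_2², so d_1/d_2 = √(L_1/L_2)
= √(4.00) = 2.000.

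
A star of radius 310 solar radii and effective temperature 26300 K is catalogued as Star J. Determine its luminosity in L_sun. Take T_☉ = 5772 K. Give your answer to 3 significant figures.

4.14×10^7 L_sun

L/L_☉ = (R/R_☉)² (T/T_☉)⁴ = (310)² × (26300/5772)⁴
       = 9.610×10^4 × (4.556)⁴ = 9.610×10^4 × 431.0 = 4.142×10^7.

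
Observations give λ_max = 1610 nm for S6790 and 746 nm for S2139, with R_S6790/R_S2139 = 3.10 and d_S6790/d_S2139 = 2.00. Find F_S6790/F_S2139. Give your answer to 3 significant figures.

Wien's law: T_S6790/T_S2139 = λ_S2139/λ_S6790 = 746/1610 = 0.4634.
L_S6790/L_S2139 = (R_S6790/R_S2139)²(T_S6790/T_S2139)⁴ = (3.10)²(0.4634)⁴ = 0.4430.
F_S6790/F_S2139 = (L_S6790/L_S2139)/(d_S6790/d_S2139)² = 0.4430/(2.00)² = 0.1107.

0.111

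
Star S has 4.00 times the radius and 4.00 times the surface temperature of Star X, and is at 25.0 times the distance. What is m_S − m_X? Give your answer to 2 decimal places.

L_S/L_X = (4.00)²(4.00)⁴ = 4096.
F_S/F_X = (L_S/L_X)/(d_S/d_X)² = 4096/625.0 = 6.554.
m_S − m_X = −2.5 log₁₀(6.554) = -2.04.

-2.04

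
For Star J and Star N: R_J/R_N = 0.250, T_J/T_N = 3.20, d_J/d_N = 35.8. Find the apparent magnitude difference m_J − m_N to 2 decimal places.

L_J/L_N = (0.250)²(3.20)⁴ = 6.554.
F_J/F_N = (L_J/L_N)/(d_J/d_N)² = 6.554/1282 = 0.005113.
m_J − m_N = −2.5 log₁₀(0.005113) = 5.73.

5.73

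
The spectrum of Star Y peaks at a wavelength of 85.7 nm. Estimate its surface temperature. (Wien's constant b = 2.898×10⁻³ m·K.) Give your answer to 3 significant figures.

3.38×10^4 K

T = b/λ_max = 2.898×10⁻³ / (85.7×10⁻⁹) = 3.382×10^4 K.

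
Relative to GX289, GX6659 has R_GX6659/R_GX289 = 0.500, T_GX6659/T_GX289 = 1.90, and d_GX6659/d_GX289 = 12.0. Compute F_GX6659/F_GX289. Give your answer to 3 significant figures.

L_GX6659/L_GX289 = (R_GX6659/R_GX289)²(T_GX6659/T_GX289)⁴ = (0.500)² × (1.90)⁴ = 3.258.
F_GX6659/F_GX289 = (L_GX6659/L_GX289)/(d_GX6659/d_GX289)² = 3.258 / (12.0)² = 0.02263.

0.0226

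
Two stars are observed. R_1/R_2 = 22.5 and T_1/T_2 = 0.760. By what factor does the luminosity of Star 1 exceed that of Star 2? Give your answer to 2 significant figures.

1.7×10^2

From the Stefan–Boltzmann law, L ∝ R²T⁴, so
L_1/L_2 = (R_1/R_2)² (T_1/T_2)⁴ = (22.5)² × (0.760)⁴ = 506.2 × 0.3336 = 168.9.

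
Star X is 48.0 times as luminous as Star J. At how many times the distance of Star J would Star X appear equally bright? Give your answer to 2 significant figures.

6.9

Equal flux requires L_X/d_X² = L_J/d_J², so d_X/d_J = √(L_X/L_J)
= √(48.0) = 6.928.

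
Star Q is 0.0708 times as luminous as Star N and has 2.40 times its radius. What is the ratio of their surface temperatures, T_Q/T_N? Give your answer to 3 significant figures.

L ∝ R²T⁴ gives T ∝ (L/R²)^(1/4), so
T_Q/T_N = (0.0708 / 2.40²)^(1/4) = (0.01229)^(1/4) = 0.3330.

0.333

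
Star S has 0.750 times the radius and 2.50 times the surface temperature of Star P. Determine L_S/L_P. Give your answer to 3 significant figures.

22.0

From the Stefan–Boltzmann law, L ∝ R²T⁴, so
L_S/L_P = (R_S/R_P)² (T_S/T_P)⁴ = (0.750)² × (2.50)⁴ = 0.5625 × 39.06 = 21.97.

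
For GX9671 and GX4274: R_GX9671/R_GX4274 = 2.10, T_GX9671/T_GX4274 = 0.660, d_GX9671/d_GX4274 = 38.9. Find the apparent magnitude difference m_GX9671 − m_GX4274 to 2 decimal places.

8.14

L_GX9671/L_GX4274 = (2.10)²(0.660)⁴ = 0.8368.
F_GX9671/F_GX4274 = (L_GX9671/L_GX4274)/(d_GX9671/d_GX4274)² = 0.8368/1513 = 5.530×10^-4.
m_GX9671 − m_GX4274 = −2.5 log₁₀(5.530×10^-4) = 8.14.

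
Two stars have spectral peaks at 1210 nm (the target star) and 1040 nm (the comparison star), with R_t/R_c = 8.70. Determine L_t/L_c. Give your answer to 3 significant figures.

Wien's law gives T ∝ 1/λ_max, so T_t/T_c = λ_c/λ_t = 1040/1210 = 0.8595.
Then L ∝ R²T⁴ gives L_t/L_c = (8.70)² × (0.8595)⁴ = 75.69 × 0.5457 = 41.31.

41.3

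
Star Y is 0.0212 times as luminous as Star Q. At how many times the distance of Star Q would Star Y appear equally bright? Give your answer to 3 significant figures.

0.146

Equal flux requires L_Y/d_Y² = L_Q/d_Q², so d_Y/d_Q = √(L_Y/L_Q)
= √(0.0212) = 0.1456.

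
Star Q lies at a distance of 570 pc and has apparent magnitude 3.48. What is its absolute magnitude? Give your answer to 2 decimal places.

-5.30

M = m − 5 log₁₀(d/10 pc) = 3.48 − 5 log₁₀(570/10)
  = 3.48 − 5 × 1.756 = 3.48 − 8.78 = -5.30.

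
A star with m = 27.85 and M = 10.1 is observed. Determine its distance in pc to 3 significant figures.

m − M = 5 log₁₀(d/10 pc)
27.85 − (10.1) = 17.75 = 5 log₁₀(d/10)
d = 10 × 10^(17.75/5) = 10 × 10^3.550 = 3.548×10^4 pc.

3.55×10^4 pc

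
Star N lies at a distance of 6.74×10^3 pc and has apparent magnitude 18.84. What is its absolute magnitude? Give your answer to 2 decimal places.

4.70

M = m − 5 log₁₀(d/10 pc) = 18.84 − 5 log₁₀(6.74×10^3/10)
  = 18.84 − 5 × 2.829 = 18.84 − 14.14 = 4.70.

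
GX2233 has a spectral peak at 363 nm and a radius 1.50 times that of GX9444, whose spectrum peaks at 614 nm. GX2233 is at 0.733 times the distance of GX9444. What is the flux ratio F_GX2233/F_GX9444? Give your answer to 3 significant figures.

Wien's law: T_GX2233/T_GX9444 = λ_GX9444/λ_GX2233 = 614/363 = 1.691.
L_GX2233/L_GX9444 = (R_GX2233/R_GX9444)²(T_GX2233/T_GX9444)⁴ = (1.50)²(1.691)⁴ = 18.42.
F_GX2233/F_GX9444 = (L_GX2233/L_GX9444)/(d_GX2233/d_GX9444)² = 18.42/(0.733)² = 34.28.

34.3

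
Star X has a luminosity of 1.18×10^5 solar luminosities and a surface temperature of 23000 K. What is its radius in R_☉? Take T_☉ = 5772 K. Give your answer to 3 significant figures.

R/R_☉ = √(L/L_☉) / (T/T_☉)² = √(1.18×10^5) / (3.985)²
       = 343.5 / 15.88 = 21.63.

21.6 R_☉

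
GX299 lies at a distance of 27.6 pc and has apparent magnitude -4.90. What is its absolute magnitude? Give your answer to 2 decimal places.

-7.10

M = m − 5 log₁₀(d/10 pc) = -4.90 − 5 log₁₀(27.6/10)
  = -4.90 − 5 × 0.441 = -4.90 − 2.20 = -7.10.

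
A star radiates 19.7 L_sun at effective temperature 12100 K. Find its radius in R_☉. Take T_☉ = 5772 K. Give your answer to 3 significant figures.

1.01 R_☉

R/R_☉ = √(L/L_☉) / (T/T_☉)² = √(19.7) / (2.096)²
       = 4.438 / 4.395 = 1.010.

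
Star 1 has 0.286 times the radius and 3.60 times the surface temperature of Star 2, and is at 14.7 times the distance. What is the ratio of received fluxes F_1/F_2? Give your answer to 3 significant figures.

0.0636

L_1/L_2 = (R_1/R_2)²(T_1/T_2)⁴ = (0.286)² × (3.60)⁴ = 13.74.
F_1/F_2 = (L_1/L_2)/(d_1/d_2)² = 13.74 / (14.7)² = 0.06358.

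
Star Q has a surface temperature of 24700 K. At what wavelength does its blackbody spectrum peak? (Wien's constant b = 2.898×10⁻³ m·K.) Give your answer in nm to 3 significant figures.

λ_max = b/T = 2.898×10⁻³ / 24700 = 1.17×10^-7 m = 117.3 nm.

117 nm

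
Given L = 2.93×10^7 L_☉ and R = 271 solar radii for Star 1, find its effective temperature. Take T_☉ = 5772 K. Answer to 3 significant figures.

T/T_☉ = (L/L_☉)^(1/4) / (R/R_☉)^(1/2)
T = 5772 × (2.93×10^7)^(1/4) / √(271) = 5772 × 73.57 / 16.46 = 2.580×10^4 K.

2.58×10^4 K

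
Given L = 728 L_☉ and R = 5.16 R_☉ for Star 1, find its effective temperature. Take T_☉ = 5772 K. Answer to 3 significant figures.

T/T_☉ = (L/L_☉)^(1/4) / (R/R_☉)^(1/2)
T = 5772 × (728)^(1/4) / √(5.16) = 5772 × 5.194 / 2.272 = 1.320×10^4 K.

1.32×10^4 K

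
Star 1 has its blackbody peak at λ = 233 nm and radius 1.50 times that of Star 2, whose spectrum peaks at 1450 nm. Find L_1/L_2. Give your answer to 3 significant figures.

3.37×10^3

Wien's law gives T ∝ 1/λ_max, so T_1/T_2 = λ_2/λ_1 = 1450/233 = 6.223.
Then L ∝ R²T⁴ gives L_1/L_2 = (1.50)² × (6.223)⁴ = 2.250 × 1500 = 3375.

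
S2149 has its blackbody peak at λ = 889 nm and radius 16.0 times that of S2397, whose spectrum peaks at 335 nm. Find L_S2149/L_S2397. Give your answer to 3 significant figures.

Wien's law gives T ∝ 1/λ_max, so T_S2149/T_S2397 = λ_S2397/λ_S2149 = 335/889 = 0.3768.
Then L ∝ R²T⁴ gives L_S2149/L_S2397 = (16.0)² × (0.3768)⁴ = 256.0 × 0.02016 = 5.162.

5.16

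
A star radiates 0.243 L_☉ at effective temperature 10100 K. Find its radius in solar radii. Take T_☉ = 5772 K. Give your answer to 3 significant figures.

0.161 solar radii

R/R_☉ = √(L/L_☉) / (T/T_☉)² = √(0.243) / (1.750)²
       = 0.4930 / 3.062 = 0.1610.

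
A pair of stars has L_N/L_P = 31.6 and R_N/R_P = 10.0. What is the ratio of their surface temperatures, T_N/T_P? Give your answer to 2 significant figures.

L ∝ R²T⁴ gives T ∝ (L/R²)^(1/4), so
T_N/T_P = (31.6 / 10.0²)^(1/4) = (0.3160)^(1/4) = 0.7498.

0.75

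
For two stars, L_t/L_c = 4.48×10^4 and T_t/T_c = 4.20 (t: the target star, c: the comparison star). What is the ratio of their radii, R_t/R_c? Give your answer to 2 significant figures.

L ∝ R²T⁴ gives R ∝ √L / T², so
R_t/R_c = √(4.48×10^4) / (4.20)² = 211.7 / 17.64 = 12.00.

12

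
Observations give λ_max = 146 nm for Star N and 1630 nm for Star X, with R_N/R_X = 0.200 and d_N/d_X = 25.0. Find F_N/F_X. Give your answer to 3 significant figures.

Wien's law: T_N/T_X = λ_X/λ_N = 1630/146 = 11.16.
L_N/L_X = (R_N/R_X)²(T_N/T_X)⁴ = (0.200)²(11.16)⁴ = 621.4.
F_N/F_X = (L_N/L_X)/(d_N/d_X)² = 621.4/(25.0)² = 0.9943.

0.994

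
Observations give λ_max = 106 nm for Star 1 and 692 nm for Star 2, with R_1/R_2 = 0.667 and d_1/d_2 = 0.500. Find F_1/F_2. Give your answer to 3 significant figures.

Wien's law: T_1/T_2 = λ_2/λ_1 = 692/106 = 6.528.
L_1/L_2 = (R_1/R_2)²(T_1/T_2)⁴ = (0.667)²(6.528)⁴ = 808.1.
F_1/F_2 = (L_1/L_2)/(d_1/d_2)² = 808.1/(0.500)² = 3232.

3.23×10^3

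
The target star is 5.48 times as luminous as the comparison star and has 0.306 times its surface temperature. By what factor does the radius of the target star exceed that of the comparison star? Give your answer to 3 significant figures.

L ∝ R²T⁴ gives R ∝ √L / T², so
R_t/R_c = √(5.48) / (0.306)² = 2.341 / 0.09364 = 25.00.

25.0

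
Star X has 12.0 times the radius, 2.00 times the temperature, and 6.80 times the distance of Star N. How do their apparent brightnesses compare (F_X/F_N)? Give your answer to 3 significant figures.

L_X/L_N = (R_X/R_N)²(T_X/T_N)⁴ = (12.0)² × (2.00)⁴ = 2304.
F_X/F_N = (L_X/L_N)/(d_X/d_N)² = 2304 / (6.80)² = 49.83.

49.8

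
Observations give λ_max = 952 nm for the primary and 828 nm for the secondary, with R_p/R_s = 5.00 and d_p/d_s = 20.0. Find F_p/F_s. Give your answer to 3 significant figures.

Wien's law: T_p/T_s = λ_s/λ_p = 828/952 = 0.8697.
L_p/L_s = (R_p/R_s)²(T_p/T_s)⁴ = (5.00)²(0.8697)⁴ = 14.31.
F_p/F_s = (L_p/L_s)/(d_p/d_s)² = 14.31/(20.0)² = 0.03576.

0.0358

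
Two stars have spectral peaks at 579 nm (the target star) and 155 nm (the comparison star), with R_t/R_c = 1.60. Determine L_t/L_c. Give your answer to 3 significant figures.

Wien's law gives T ∝ 1/λ_max, so T_t/T_c = λ_c/λ_t = 155/579 = 0.2677.
Then L ∝ R²T⁴ gives L_t/L_c = (1.60)² × (0.2677)⁴ = 2.560 × 0.005136 = 0.01315.

0.0131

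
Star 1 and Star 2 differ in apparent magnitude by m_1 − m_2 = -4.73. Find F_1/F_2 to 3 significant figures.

78.0

F_1/F_2 = 10^(−(m_1 − m_2)/2.5) = 10^(4.73/2.5) = 10^1.892 = 77.98.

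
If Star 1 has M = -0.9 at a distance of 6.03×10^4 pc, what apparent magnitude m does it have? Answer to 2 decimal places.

18.00

m = M + 5 log₁₀(d/10 pc) = -0.9 + 5 log₁₀(6.03×10^4/10)
  = -0.9 + 5 × 3.780 = -0.9 + 18.90 = 18.00.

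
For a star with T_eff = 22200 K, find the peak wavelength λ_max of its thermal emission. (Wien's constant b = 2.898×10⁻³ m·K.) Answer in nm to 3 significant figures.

λ_max = b/T = 2.898×10⁻³ / 22200 = 1.31×10^-7 m = 130.5 nm.

131 nm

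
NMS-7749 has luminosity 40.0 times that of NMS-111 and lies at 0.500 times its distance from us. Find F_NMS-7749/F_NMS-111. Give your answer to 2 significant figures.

1.6×10^2

F = L/(4πd²), so F_NMS-7749/F_NMS-111 = (L_NMS-7749/L_NMS-111) / (d_NMS-7749/d_NMS-111)²
= 40.0 / (0.500)² = 40.0 / 0.2500 = 160.0.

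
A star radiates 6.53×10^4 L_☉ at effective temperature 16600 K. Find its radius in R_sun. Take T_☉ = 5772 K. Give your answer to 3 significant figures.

R/R_☉ = √(L/L_☉) / (T/T_☉)² = √(6.53×10^4) / (2.876)²
       = 255.5 / 8.271 = 30.90.

30.9 R_sun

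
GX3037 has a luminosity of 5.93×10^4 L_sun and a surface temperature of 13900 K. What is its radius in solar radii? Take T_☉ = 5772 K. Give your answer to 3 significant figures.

42.0 solar radii

R/R_☉ = √(L/L_☉) / (T/T_☉)² = √(5.93×10^4) / (2.408)²
       = 243.5 / 5.799 = 41.99.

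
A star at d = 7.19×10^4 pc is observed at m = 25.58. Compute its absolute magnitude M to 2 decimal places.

6.30

M = m − 5 log₁₀(d/10 pc) = 25.58 − 5 log₁₀(7.19×10^4/10)
  = 25.58 − 5 × 3.857 = 25.58 − 19.28 = 6.30.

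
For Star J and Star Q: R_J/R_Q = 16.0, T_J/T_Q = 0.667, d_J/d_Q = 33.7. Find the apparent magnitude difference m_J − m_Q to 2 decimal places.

3.38

L_J/L_Q = (16.0)²(0.667)⁴ = 50.67.
F_J/F_Q = (L_J/L_Q)/(d_J/d_Q)² = 50.67/1136 = 0.04462.
m_J − m_Q = −2.5 log₁₀(0.04462) = 3.38.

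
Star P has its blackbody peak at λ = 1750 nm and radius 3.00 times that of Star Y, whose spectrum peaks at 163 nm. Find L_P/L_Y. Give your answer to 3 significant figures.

Wien's law gives T ∝ 1/λ_max, so T_P/T_Y = λ_Y/λ_P = 163/1750 = 0.09314.
Then L ∝ R²T⁴ gives L_P/L_Y = (3.00)² × (0.09314)⁴ = 9.000 × 7.527×10^-5 = 6.774×10^-4.

6.77×10^-4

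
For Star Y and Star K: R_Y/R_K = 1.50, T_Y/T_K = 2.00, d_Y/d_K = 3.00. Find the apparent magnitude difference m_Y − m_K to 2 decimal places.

-1.51

L_Y/L_K = (1.50)²(2.00)⁴ = 36.00.
F_Y/F_K = (L_Y/L_K)/(d_Y/d_K)² = 36.00/9.000 = 4.000.
m_Y − m_K = −2.5 log₁₀(4.000) = -1.51.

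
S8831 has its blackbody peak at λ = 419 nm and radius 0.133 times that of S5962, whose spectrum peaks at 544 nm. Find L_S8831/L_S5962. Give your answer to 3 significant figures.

Wien's law gives T ∝ 1/λ_max, so T_S8831/T_S5962 = λ_S5962/λ_S8831 = 544/419 = 1.298.
Then L ∝ R²T⁴ gives L_S8831/L_S5962 = (0.133)² × (1.298)⁴ = 0.01769 × 2.841 = 0.05026.

0.0503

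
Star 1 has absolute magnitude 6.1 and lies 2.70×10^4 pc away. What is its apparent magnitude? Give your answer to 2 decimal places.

m = M + 5 log₁₀(d/10 pc) = 6.1 + 5 log₁₀(2.70×10^4/10)
  = 6.1 + 5 × 3.431 = 6.1 + 17.16 = 23.26.

23.26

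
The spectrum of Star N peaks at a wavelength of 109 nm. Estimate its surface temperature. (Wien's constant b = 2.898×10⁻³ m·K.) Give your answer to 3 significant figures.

2.66×10^4 K

T = b/λ_max = 2.898×10⁻³ / (109×10⁻⁹) = 2.659×10^4 K.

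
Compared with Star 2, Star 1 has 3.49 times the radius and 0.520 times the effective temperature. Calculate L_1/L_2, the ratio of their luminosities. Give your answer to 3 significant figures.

0.891

From the Stefan–Boltzmann law, L ∝ R²T⁴, so
L_1/L_2 = (R_1/R_2)² (T_1/T_2)⁴ = (3.49)² × (0.520)⁴ = 12.18 × 0.07312 = 0.8906.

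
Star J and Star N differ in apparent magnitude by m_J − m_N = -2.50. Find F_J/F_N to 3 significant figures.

F_J/F_N = 10^(−(m_J − m_N)/2.5) = 10^(2.50/2.5) = 10^1.000 = 10.00.

10.0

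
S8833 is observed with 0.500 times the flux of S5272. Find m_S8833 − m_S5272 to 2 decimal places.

0.75

m_S8833 − m_S5272 = −2.5 log₁₀(F_S8833/F_S5272) = −2.5 log₁₀(0.500) = −2.5 × (-0.301) = 0.753.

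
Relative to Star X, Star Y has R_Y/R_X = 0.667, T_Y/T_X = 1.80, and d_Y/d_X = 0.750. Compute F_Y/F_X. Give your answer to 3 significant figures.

8.30

L_Y/L_X = (R_Y/R_X)²(T_Y/T_X)⁴ = (0.667)² × (1.80)⁴ = 4.670.
F_Y/F_X = (L_Y/L_X)/(d_Y/d_X)² = 4.670 / (0.750)² = 8.303.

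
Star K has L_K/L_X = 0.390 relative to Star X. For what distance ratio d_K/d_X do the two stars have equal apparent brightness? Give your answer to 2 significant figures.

0.62

Equal flux requires L_K/d_K² = L_X/d_X², so d_K/d_X = √(L_K/L_X)
= √(0.390) = 0.6245.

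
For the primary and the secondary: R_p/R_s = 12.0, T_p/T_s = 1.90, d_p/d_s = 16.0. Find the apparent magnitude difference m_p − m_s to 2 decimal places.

L_p/L_s = (12.0)²(1.90)⁴ = 1877.
F_p/F_s = (L_p/L_s)/(d_p/d_s)² = 1877/256.0 = 7.331.
m_p − m_s = −2.5 log₁₀(7.331) = -2.16.

-2.16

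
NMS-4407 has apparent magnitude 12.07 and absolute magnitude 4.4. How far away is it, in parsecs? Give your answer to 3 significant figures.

342 pc

m − M = 5 log₁₀(d/10 pc)
12.07 − (4.4) = 7.67 = 5 log₁₀(d/10)
d = 10 × 10^(7.67/5) = 10 × 10^1.534 = 342.0 pc.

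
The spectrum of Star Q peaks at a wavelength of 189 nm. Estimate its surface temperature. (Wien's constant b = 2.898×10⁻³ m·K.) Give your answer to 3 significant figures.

T = b/λ_max = 2.898×10⁻³ / (189×10⁻⁹) = 1.533×10^4 K.

1.53×10^4 K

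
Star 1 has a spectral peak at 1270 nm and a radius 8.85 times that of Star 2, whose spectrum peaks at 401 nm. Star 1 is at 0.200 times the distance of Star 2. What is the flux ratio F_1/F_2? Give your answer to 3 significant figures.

Wien's law: T_1/T_2 = λ_2/λ_1 = 401/1270 = 0.3157.
L_1/L_2 = (R_1/R_2)²(T_1/T_2)⁴ = (8.85)²(0.3157)⁴ = 0.7785.
F_1/F_2 = (L_1/L_2)/(d_1/d_2)² = 0.7785/(0.200)² = 19.46.

19.5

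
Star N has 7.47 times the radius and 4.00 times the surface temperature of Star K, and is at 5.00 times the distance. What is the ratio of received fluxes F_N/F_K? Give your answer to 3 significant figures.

571

L_N/L_K = (R_N/R_K)²(T_N/T_K)⁴ = (7.47)² × (4.00)⁴ = 1.429×10^4.
F_N/F_K = (L_N/L_K)/(d_N/d_K)² = 1.429×10^4 / (5.00)² = 571.4.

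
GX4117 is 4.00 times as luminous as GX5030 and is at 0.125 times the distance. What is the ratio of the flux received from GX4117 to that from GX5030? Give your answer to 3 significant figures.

F = L/(4πd²), so F_GX4117/F_GX5030 = (L_GX4117/L_GX5030) / (d_GX4117/d_GX5030)²
= 4.00 / (0.125)² = 4.00 / 0.01562 = 256.0.

256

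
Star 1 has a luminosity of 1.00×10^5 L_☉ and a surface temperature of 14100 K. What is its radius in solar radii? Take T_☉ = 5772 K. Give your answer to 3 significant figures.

53.0 solar radii

R/R_☉ = √(L/L_☉) / (T/T_☉)² = √(1.00×10^5) / (2.443)²
       = 316.2 / 5.967 = 52.99.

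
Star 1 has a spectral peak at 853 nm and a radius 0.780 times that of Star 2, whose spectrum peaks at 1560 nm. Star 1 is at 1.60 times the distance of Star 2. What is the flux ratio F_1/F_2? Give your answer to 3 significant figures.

2.66

Wien's law: T_1/T_2 = λ_2/λ_1 = 1560/853 = 1.829.
L_1/L_2 = (R_1/R_2)²(T_1/T_2)⁴ = (0.780)²(1.829)⁴ = 6.806.
F_1/F_2 = (L_1/L_2)/(d_1/d_2)² = 6.806/(1.60)² = 2.659.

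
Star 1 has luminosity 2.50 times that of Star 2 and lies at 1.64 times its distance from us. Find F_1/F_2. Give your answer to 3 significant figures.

0.930

F = L/(4πd²), so F_1/F_2 = (L_1/L_2) / (d_1/d_2)²
= 2.50 / (1.64)² = 2.50 / 2.690 = 0.9295.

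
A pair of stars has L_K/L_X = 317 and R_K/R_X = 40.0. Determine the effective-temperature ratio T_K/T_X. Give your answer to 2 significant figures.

L ∝ R²T⁴ gives T ∝ (L/R²)^(1/4), so
T_K/T_X = (317 / 40.0²)^(1/4) = (0.1981)^(1/4) = 0.6672.

0.67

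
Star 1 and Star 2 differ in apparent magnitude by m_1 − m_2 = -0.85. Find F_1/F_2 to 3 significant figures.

2.19

F_1/F_2 = 10^(−(m_1 − m_2)/2.5) = 10^(0.85/2.5) = 10^0.340 = 2.188.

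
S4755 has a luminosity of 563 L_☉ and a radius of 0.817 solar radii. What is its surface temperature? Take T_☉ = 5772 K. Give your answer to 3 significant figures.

3.11×10^4 K

T/T_☉ = (L/L_☉)^(1/4) / (R/R_☉)^(1/2)
T = 5772 × (563)^(1/4) / √(0.817) = 5772 × 4.871 / 0.9039 = 3.111×10^4 K.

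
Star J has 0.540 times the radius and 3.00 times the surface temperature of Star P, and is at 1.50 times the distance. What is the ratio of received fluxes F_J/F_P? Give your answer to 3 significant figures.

L_J/L_P = (R_J/R_P)²(T_J/T_P)⁴ = (0.540)² × (3.00)⁴ = 23.62.
F_J/F_P = (L_J/L_P)/(d_J/d_P)² = 23.62 / (1.50)² = 10.50.

10.5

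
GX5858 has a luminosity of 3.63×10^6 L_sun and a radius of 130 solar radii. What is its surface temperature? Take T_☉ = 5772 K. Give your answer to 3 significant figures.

T/T_☉ = (L/L_☉)^(1/4) / (R/R_☉)^(1/2)
T = 5772 × (3.63×10^6)^(1/4) / √(130) = 5772 × 43.65 / 11.40 = 2.210×10^4 K.

2.21×10^4 K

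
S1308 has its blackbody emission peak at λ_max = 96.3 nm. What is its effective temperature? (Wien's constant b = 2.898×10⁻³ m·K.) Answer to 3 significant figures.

3.01×10^4 K

T = b/λ_max = 2.898×10⁻³ / (96.3×10⁻⁹) = 3.009×10^4 K.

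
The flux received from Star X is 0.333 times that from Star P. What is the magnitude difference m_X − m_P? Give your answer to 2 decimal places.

m_X − m_P = −2.5 log₁₀(F_X/F_P) = −2.5 log₁₀(0.333) = −2.5 × (-0.478) = 1.194.

1.19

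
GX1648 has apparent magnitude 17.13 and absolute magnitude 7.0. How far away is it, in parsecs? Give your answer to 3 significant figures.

m − M = 5 log₁₀(d/10 pc)
17.13 − (7.0) = 10.13 = 5 log₁₀(d/10)
d = 10 × 10^(10.13/5) = 10 × 10^2.026 = 1062 pc.

1.06×10^3 pc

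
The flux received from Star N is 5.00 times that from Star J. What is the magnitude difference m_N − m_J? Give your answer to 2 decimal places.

-1.75

m_N − m_J = −2.5 log₁₀(F_N/F_J) = −2.5 log₁₀(5.00) = −2.5 × (0.699) = -1.747.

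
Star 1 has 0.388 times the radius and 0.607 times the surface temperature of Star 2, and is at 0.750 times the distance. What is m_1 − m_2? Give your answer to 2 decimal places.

3.60

L_1/L_2 = (0.388)²(0.607)⁴ = 0.02044.
F_1/F_2 = (L_1/L_2)/(d_1/d_2)² = 0.02044/0.5625 = 0.03633.
m_1 − m_2 = −2.5 log₁₀(0.03633) = 3.60.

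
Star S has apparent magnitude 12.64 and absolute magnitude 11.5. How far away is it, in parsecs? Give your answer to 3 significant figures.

m − M = 5 log₁₀(d/10 pc)
12.64 − (11.5) = 1.14 = 5 log₁₀(d/10)
d = 10 × 10^(1.14/5) = 10 × 10^0.228 = 16.90 pc.

16.9 pc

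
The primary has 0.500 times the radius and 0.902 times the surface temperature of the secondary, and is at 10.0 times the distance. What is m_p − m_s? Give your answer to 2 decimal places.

L_p/L_s = (0.500)²(0.902)⁴ = 0.1655.
F_p/F_s = (L_p/L_s)/(d_p/d_s)² = 0.1655/100.0 = 0.001655.
m_p − m_s = −2.5 log₁₀(0.001655) = 6.95.

6.95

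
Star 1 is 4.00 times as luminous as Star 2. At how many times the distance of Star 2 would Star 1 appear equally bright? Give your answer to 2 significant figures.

Equal flux requires L_1/d_1² = L_2/d_2², so d_1/d_2 = √(L_1/L_2)
= √(4.00) = 2.000.

2.0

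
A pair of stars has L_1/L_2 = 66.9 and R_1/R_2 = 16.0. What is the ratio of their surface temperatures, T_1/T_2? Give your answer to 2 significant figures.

L ∝ R²T⁴ gives T ∝ (L/R²)^(1/4), so
T_1/T_2 = (66.9 / 16.0²)^(1/4) = (0.2613)^(1/4) = 0.7150.

0.71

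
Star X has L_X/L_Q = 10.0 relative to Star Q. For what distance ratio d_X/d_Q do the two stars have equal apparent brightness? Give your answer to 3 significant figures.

3.16

Equal flux requires L_X/d_X² = L_Q/d_Q², so d_X/d_Q = √(L_X/L_Q)
= √(10.0) = 3.162.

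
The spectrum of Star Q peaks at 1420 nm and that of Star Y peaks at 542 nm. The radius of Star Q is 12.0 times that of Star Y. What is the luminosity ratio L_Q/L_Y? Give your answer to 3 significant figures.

Wien's law gives T ∝ 1/λ_max, so T_Q/T_Y = λ_Y/λ_Q = 542/1420 = 0.3817.
Then L ∝ R²T⁴ gives L_Q/L_Y = (12.0)² × (0.3817)⁴ = 144.0 × 0.02122 = 3.056.

3.06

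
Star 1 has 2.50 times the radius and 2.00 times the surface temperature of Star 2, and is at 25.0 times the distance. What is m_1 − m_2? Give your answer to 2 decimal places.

1.99

L_1/L_2 = (2.50)²(2.00)⁴ = 100.0.
F_1/F_2 = (L_1/L_2)/(d_1/d_2)² = 100.0/625.0 = 0.1600.
m_1 − m_2 = −2.5 log₁₀(0.1600) = 1.99.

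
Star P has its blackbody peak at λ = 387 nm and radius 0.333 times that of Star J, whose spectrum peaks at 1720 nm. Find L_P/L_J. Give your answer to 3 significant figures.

43.3

Wien's law gives T ∝ 1/λ_max, so T_P/T_J = λ_J/λ_P = 1720/387 = 4.444.
Then L ∝ R²T⁴ gives L_P/L_J = (0.333)² × (4.444)⁴ = 0.1109 × 390.2 = 43.27.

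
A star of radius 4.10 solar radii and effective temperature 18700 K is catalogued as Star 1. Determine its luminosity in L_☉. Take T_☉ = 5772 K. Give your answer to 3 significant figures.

1.85×10^3 L_☉

L/L_☉ = (R/R_☉)² (T/T_☉)⁴ = (4.10)² × (18700/5772)⁴
       = 16.81 × (3.240)⁴ = 16.81 × 110.2 = 1852.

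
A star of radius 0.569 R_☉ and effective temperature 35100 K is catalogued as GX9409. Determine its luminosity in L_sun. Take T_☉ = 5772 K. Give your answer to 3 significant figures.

443 L_sun

L/L_☉ = (R/R_☉)² (T/T_☉)⁴ = (0.569)² × (35100/5772)⁴
       = 0.3238 × (6.081)⁴ = 0.3238 × 1367 = 442.7.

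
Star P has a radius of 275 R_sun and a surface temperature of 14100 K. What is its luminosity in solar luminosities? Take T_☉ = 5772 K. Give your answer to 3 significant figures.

2.69×10^6 solar luminosities

L/L_☉ = (R/R_☉)² (T/T_☉)⁴ = (275)² × (14100/5772)⁴
       = 7.562×10^4 × (2.443)⁴ = 7.562×10^4 × 35.61 = 2.693×10^6.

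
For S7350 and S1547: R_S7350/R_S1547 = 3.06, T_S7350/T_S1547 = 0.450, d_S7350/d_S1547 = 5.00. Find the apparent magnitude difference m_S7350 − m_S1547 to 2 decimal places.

L_S7350/L_S1547 = (3.06)²(0.450)⁴ = 0.3840.
F_S7350/F_S1547 = (L_S7350/L_S1547)/(d_S7350/d_S1547)² = 0.3840/25.00 = 0.01536.
m_S7350 − m_S1547 = −2.5 log₁₀(0.01536) = 4.53.

4.53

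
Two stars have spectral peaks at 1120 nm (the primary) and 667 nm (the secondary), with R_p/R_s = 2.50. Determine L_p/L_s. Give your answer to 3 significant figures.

0.786

Wien's law gives T ∝ 1/λ_max, so T_p/T_s = λ_s/λ_p = 667/1120 = 0.5955.
Then L ∝ R²T⁴ gives L_p/L_s = (2.50)² × (0.5955)⁴ = 6.250 × 0.1258 = 0.7862.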